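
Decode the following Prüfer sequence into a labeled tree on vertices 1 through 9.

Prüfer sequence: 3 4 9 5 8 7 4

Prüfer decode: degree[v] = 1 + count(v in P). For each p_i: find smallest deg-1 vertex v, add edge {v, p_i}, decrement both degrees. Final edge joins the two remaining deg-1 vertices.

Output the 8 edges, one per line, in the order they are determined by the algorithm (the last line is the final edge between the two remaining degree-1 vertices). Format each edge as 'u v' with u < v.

Answer: 1 3
2 4
3 9
5 6
5 8
7 8
4 7
4 9

Derivation:
Initial degrees: {1:1, 2:1, 3:2, 4:3, 5:2, 6:1, 7:2, 8:2, 9:2}
Step 1: smallest deg-1 vertex = 1, p_1 = 3. Add edge {1,3}. Now deg[1]=0, deg[3]=1.
Step 2: smallest deg-1 vertex = 2, p_2 = 4. Add edge {2,4}. Now deg[2]=0, deg[4]=2.
Step 3: smallest deg-1 vertex = 3, p_3 = 9. Add edge {3,9}. Now deg[3]=0, deg[9]=1.
Step 4: smallest deg-1 vertex = 6, p_4 = 5. Add edge {5,6}. Now deg[6]=0, deg[5]=1.
Step 5: smallest deg-1 vertex = 5, p_5 = 8. Add edge {5,8}. Now deg[5]=0, deg[8]=1.
Step 6: smallest deg-1 vertex = 8, p_6 = 7. Add edge {7,8}. Now deg[8]=0, deg[7]=1.
Step 7: smallest deg-1 vertex = 7, p_7 = 4. Add edge {4,7}. Now deg[7]=0, deg[4]=1.
Final: two remaining deg-1 vertices are 4, 9. Add edge {4,9}.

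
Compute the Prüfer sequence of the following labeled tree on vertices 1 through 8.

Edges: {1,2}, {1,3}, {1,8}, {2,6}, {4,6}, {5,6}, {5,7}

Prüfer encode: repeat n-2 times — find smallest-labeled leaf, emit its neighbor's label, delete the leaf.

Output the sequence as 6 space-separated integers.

Answer: 1 6 5 6 2 1

Derivation:
Step 1: leaves = {3,4,7,8}. Remove smallest leaf 3, emit neighbor 1.
Step 2: leaves = {4,7,8}. Remove smallest leaf 4, emit neighbor 6.
Step 3: leaves = {7,8}. Remove smallest leaf 7, emit neighbor 5.
Step 4: leaves = {5,8}. Remove smallest leaf 5, emit neighbor 6.
Step 5: leaves = {6,8}. Remove smallest leaf 6, emit neighbor 2.
Step 6: leaves = {2,8}. Remove smallest leaf 2, emit neighbor 1.
Done: 2 vertices remain (1, 8). Sequence = [1 6 5 6 2 1]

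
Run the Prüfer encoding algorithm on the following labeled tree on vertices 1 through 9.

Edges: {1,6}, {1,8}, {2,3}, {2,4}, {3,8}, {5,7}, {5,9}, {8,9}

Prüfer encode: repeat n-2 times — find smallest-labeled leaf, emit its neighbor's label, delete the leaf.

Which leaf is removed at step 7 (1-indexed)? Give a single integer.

Answer: 5

Derivation:
Step 1: current leaves = {4,6,7}. Remove leaf 4 (neighbor: 2).
Step 2: current leaves = {2,6,7}. Remove leaf 2 (neighbor: 3).
Step 3: current leaves = {3,6,7}. Remove leaf 3 (neighbor: 8).
Step 4: current leaves = {6,7}. Remove leaf 6 (neighbor: 1).
Step 5: current leaves = {1,7}. Remove leaf 1 (neighbor: 8).
Step 6: current leaves = {7,8}. Remove leaf 7 (neighbor: 5).
Step 7: current leaves = {5,8}. Remove leaf 5 (neighbor: 9).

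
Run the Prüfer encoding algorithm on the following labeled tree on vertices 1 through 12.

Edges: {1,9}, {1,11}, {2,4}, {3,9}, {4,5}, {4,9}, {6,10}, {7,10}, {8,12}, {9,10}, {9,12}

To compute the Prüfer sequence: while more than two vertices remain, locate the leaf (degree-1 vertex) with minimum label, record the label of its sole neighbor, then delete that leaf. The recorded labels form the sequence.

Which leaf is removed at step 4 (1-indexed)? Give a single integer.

Answer: 4

Derivation:
Step 1: current leaves = {2,3,5,6,7,8,11}. Remove leaf 2 (neighbor: 4).
Step 2: current leaves = {3,5,6,7,8,11}. Remove leaf 3 (neighbor: 9).
Step 3: current leaves = {5,6,7,8,11}. Remove leaf 5 (neighbor: 4).
Step 4: current leaves = {4,6,7,8,11}. Remove leaf 4 (neighbor: 9).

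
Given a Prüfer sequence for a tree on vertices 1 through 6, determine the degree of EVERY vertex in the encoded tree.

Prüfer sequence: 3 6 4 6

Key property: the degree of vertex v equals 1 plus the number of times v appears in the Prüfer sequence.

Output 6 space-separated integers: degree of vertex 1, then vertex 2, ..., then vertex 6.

p_1 = 3: count[3] becomes 1
p_2 = 6: count[6] becomes 1
p_3 = 4: count[4] becomes 1
p_4 = 6: count[6] becomes 2
Degrees (1 + count): deg[1]=1+0=1, deg[2]=1+0=1, deg[3]=1+1=2, deg[4]=1+1=2, deg[5]=1+0=1, deg[6]=1+2=3

Answer: 1 1 2 2 1 3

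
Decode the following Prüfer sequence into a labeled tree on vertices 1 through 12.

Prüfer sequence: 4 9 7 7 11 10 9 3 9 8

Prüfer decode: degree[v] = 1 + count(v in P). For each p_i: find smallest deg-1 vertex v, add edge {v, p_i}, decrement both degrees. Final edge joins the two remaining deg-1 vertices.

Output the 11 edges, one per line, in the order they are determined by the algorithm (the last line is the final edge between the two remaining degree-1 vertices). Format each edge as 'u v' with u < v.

Initial degrees: {1:1, 2:1, 3:2, 4:2, 5:1, 6:1, 7:3, 8:2, 9:4, 10:2, 11:2, 12:1}
Step 1: smallest deg-1 vertex = 1, p_1 = 4. Add edge {1,4}. Now deg[1]=0, deg[4]=1.
Step 2: smallest deg-1 vertex = 2, p_2 = 9. Add edge {2,9}. Now deg[2]=0, deg[9]=3.
Step 3: smallest deg-1 vertex = 4, p_3 = 7. Add edge {4,7}. Now deg[4]=0, deg[7]=2.
Step 4: smallest deg-1 vertex = 5, p_4 = 7. Add edge {5,7}. Now deg[5]=0, deg[7]=1.
Step 5: smallest deg-1 vertex = 6, p_5 = 11. Add edge {6,11}. Now deg[6]=0, deg[11]=1.
Step 6: smallest deg-1 vertex = 7, p_6 = 10. Add edge {7,10}. Now deg[7]=0, deg[10]=1.
Step 7: smallest deg-1 vertex = 10, p_7 = 9. Add edge {9,10}. Now deg[10]=0, deg[9]=2.
Step 8: smallest deg-1 vertex = 11, p_8 = 3. Add edge {3,11}. Now deg[11]=0, deg[3]=1.
Step 9: smallest deg-1 vertex = 3, p_9 = 9. Add edge {3,9}. Now deg[3]=0, deg[9]=1.
Step 10: smallest deg-1 vertex = 9, p_10 = 8. Add edge {8,9}. Now deg[9]=0, deg[8]=1.
Final: two remaining deg-1 vertices are 8, 12. Add edge {8,12}.

Answer: 1 4
2 9
4 7
5 7
6 11
7 10
9 10
3 11
3 9
8 9
8 12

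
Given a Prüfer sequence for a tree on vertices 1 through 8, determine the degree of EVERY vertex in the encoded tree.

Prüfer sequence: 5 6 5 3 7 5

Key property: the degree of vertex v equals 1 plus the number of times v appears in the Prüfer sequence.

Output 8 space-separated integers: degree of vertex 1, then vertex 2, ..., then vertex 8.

p_1 = 5: count[5] becomes 1
p_2 = 6: count[6] becomes 1
p_3 = 5: count[5] becomes 2
p_4 = 3: count[3] becomes 1
p_5 = 7: count[7] becomes 1
p_6 = 5: count[5] becomes 3
Degrees (1 + count): deg[1]=1+0=1, deg[2]=1+0=1, deg[3]=1+1=2, deg[4]=1+0=1, deg[5]=1+3=4, deg[6]=1+1=2, deg[7]=1+1=2, deg[8]=1+0=1

Answer: 1 1 2 1 4 2 2 1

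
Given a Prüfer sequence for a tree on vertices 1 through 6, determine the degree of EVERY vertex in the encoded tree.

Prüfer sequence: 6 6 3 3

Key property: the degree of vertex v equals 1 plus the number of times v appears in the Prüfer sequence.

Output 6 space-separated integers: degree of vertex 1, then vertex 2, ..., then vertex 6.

p_1 = 6: count[6] becomes 1
p_2 = 6: count[6] becomes 2
p_3 = 3: count[3] becomes 1
p_4 = 3: count[3] becomes 2
Degrees (1 + count): deg[1]=1+0=1, deg[2]=1+0=1, deg[3]=1+2=3, deg[4]=1+0=1, deg[5]=1+0=1, deg[6]=1+2=3

Answer: 1 1 3 1 1 3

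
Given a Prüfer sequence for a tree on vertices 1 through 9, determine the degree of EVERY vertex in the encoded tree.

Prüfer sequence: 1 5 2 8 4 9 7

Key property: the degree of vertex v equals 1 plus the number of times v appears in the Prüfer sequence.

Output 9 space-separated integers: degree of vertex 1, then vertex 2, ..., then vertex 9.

p_1 = 1: count[1] becomes 1
p_2 = 5: count[5] becomes 1
p_3 = 2: count[2] becomes 1
p_4 = 8: count[8] becomes 1
p_5 = 4: count[4] becomes 1
p_6 = 9: count[9] becomes 1
p_7 = 7: count[7] becomes 1
Degrees (1 + count): deg[1]=1+1=2, deg[2]=1+1=2, deg[3]=1+0=1, deg[4]=1+1=2, deg[5]=1+1=2, deg[6]=1+0=1, deg[7]=1+1=2, deg[8]=1+1=2, deg[9]=1+1=2

Answer: 2 2 1 2 2 1 2 2 2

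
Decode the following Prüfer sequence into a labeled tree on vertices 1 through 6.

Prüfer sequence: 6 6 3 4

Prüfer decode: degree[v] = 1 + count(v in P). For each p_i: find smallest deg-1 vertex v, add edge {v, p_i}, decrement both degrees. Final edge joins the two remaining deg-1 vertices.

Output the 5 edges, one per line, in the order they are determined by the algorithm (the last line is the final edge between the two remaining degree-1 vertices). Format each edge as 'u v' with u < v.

Initial degrees: {1:1, 2:1, 3:2, 4:2, 5:1, 6:3}
Step 1: smallest deg-1 vertex = 1, p_1 = 6. Add edge {1,6}. Now deg[1]=0, deg[6]=2.
Step 2: smallest deg-1 vertex = 2, p_2 = 6. Add edge {2,6}. Now deg[2]=0, deg[6]=1.
Step 3: smallest deg-1 vertex = 5, p_3 = 3. Add edge {3,5}. Now deg[5]=0, deg[3]=1.
Step 4: smallest deg-1 vertex = 3, p_4 = 4. Add edge {3,4}. Now deg[3]=0, deg[4]=1.
Final: two remaining deg-1 vertices are 4, 6. Add edge {4,6}.

Answer: 1 6
2 6
3 5
3 4
4 6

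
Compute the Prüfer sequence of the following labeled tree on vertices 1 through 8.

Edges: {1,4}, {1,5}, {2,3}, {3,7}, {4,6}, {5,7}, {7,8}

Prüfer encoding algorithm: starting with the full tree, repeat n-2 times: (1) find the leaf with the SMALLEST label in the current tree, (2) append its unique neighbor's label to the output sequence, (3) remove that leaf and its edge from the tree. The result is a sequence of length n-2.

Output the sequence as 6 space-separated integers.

Answer: 3 7 4 1 5 7

Derivation:
Step 1: leaves = {2,6,8}. Remove smallest leaf 2, emit neighbor 3.
Step 2: leaves = {3,6,8}. Remove smallest leaf 3, emit neighbor 7.
Step 3: leaves = {6,8}. Remove smallest leaf 6, emit neighbor 4.
Step 4: leaves = {4,8}. Remove smallest leaf 4, emit neighbor 1.
Step 5: leaves = {1,8}. Remove smallest leaf 1, emit neighbor 5.
Step 6: leaves = {5,8}. Remove smallest leaf 5, emit neighbor 7.
Done: 2 vertices remain (7, 8). Sequence = [3 7 4 1 5 7]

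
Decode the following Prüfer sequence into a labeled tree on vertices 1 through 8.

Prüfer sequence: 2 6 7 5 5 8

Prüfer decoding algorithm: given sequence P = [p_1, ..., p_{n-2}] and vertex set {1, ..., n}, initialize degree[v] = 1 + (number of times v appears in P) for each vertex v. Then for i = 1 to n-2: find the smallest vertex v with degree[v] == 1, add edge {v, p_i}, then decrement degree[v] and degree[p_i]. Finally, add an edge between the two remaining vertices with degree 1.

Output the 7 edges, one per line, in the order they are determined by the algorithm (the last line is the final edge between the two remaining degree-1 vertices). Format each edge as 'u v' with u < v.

Initial degrees: {1:1, 2:2, 3:1, 4:1, 5:3, 6:2, 7:2, 8:2}
Step 1: smallest deg-1 vertex = 1, p_1 = 2. Add edge {1,2}. Now deg[1]=0, deg[2]=1.
Step 2: smallest deg-1 vertex = 2, p_2 = 6. Add edge {2,6}. Now deg[2]=0, deg[6]=1.
Step 3: smallest deg-1 vertex = 3, p_3 = 7. Add edge {3,7}. Now deg[3]=0, deg[7]=1.
Step 4: smallest deg-1 vertex = 4, p_4 = 5. Add edge {4,5}. Now deg[4]=0, deg[5]=2.
Step 5: smallest deg-1 vertex = 6, p_5 = 5. Add edge {5,6}. Now deg[6]=0, deg[5]=1.
Step 6: smallest deg-1 vertex = 5, p_6 = 8. Add edge {5,8}. Now deg[5]=0, deg[8]=1.
Final: two remaining deg-1 vertices are 7, 8. Add edge {7,8}.

Answer: 1 2
2 6
3 7
4 5
5 6
5 8
7 8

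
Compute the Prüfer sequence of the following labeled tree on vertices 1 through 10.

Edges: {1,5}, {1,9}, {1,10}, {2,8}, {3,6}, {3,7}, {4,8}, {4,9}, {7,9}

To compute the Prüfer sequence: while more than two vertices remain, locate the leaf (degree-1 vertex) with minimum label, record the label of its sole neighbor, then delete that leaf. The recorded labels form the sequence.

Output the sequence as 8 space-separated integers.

Answer: 8 1 3 7 9 4 9 1

Derivation:
Step 1: leaves = {2,5,6,10}. Remove smallest leaf 2, emit neighbor 8.
Step 2: leaves = {5,6,8,10}. Remove smallest leaf 5, emit neighbor 1.
Step 3: leaves = {6,8,10}. Remove smallest leaf 6, emit neighbor 3.
Step 4: leaves = {3,8,10}. Remove smallest leaf 3, emit neighbor 7.
Step 5: leaves = {7,8,10}. Remove smallest leaf 7, emit neighbor 9.
Step 6: leaves = {8,10}. Remove smallest leaf 8, emit neighbor 4.
Step 7: leaves = {4,10}. Remove smallest leaf 4, emit neighbor 9.
Step 8: leaves = {9,10}. Remove smallest leaf 9, emit neighbor 1.
Done: 2 vertices remain (1, 10). Sequence = [8 1 3 7 9 4 9 1]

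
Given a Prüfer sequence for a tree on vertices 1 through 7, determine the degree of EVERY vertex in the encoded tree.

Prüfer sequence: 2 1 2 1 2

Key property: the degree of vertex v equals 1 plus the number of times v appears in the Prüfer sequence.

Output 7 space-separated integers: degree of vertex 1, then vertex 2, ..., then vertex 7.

p_1 = 2: count[2] becomes 1
p_2 = 1: count[1] becomes 1
p_3 = 2: count[2] becomes 2
p_4 = 1: count[1] becomes 2
p_5 = 2: count[2] becomes 3
Degrees (1 + count): deg[1]=1+2=3, deg[2]=1+3=4, deg[3]=1+0=1, deg[4]=1+0=1, deg[5]=1+0=1, deg[6]=1+0=1, deg[7]=1+0=1

Answer: 3 4 1 1 1 1 1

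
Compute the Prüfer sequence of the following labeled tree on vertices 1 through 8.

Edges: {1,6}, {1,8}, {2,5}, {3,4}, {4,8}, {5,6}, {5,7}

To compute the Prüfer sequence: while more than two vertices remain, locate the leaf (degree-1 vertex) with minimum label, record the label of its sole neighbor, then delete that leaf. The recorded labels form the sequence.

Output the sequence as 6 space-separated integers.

Answer: 5 4 8 5 6 1

Derivation:
Step 1: leaves = {2,3,7}. Remove smallest leaf 2, emit neighbor 5.
Step 2: leaves = {3,7}. Remove smallest leaf 3, emit neighbor 4.
Step 3: leaves = {4,7}. Remove smallest leaf 4, emit neighbor 8.
Step 4: leaves = {7,8}. Remove smallest leaf 7, emit neighbor 5.
Step 5: leaves = {5,8}. Remove smallest leaf 5, emit neighbor 6.
Step 6: leaves = {6,8}. Remove smallest leaf 6, emit neighbor 1.
Done: 2 vertices remain (1, 8). Sequence = [5 4 8 5 6 1]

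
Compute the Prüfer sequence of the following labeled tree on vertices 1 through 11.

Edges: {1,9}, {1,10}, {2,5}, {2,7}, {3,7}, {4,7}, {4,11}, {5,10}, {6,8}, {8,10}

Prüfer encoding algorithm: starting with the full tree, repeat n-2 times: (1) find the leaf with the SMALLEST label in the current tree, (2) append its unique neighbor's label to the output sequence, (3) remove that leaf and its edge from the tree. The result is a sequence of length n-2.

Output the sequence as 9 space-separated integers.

Step 1: leaves = {3,6,9,11}. Remove smallest leaf 3, emit neighbor 7.
Step 2: leaves = {6,9,11}. Remove smallest leaf 6, emit neighbor 8.
Step 3: leaves = {8,9,11}. Remove smallest leaf 8, emit neighbor 10.
Step 4: leaves = {9,11}. Remove smallest leaf 9, emit neighbor 1.
Step 5: leaves = {1,11}. Remove smallest leaf 1, emit neighbor 10.
Step 6: leaves = {10,11}. Remove smallest leaf 10, emit neighbor 5.
Step 7: leaves = {5,11}. Remove smallest leaf 5, emit neighbor 2.
Step 8: leaves = {2,11}. Remove smallest leaf 2, emit neighbor 7.
Step 9: leaves = {7,11}. Remove smallest leaf 7, emit neighbor 4.
Done: 2 vertices remain (4, 11). Sequence = [7 8 10 1 10 5 2 7 4]

Answer: 7 8 10 1 10 5 2 7 4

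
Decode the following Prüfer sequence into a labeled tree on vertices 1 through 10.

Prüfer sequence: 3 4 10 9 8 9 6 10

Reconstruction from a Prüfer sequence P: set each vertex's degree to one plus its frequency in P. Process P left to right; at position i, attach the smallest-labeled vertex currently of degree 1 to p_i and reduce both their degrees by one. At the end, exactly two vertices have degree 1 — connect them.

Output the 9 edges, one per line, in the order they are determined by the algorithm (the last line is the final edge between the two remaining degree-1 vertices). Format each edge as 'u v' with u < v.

Answer: 1 3
2 4
3 10
4 9
5 8
7 9
6 8
6 10
9 10

Derivation:
Initial degrees: {1:1, 2:1, 3:2, 4:2, 5:1, 6:2, 7:1, 8:2, 9:3, 10:3}
Step 1: smallest deg-1 vertex = 1, p_1 = 3. Add edge {1,3}. Now deg[1]=0, deg[3]=1.
Step 2: smallest deg-1 vertex = 2, p_2 = 4. Add edge {2,4}. Now deg[2]=0, deg[4]=1.
Step 3: smallest deg-1 vertex = 3, p_3 = 10. Add edge {3,10}. Now deg[3]=0, deg[10]=2.
Step 4: smallest deg-1 vertex = 4, p_4 = 9. Add edge {4,9}. Now deg[4]=0, deg[9]=2.
Step 5: smallest deg-1 vertex = 5, p_5 = 8. Add edge {5,8}. Now deg[5]=0, deg[8]=1.
Step 6: smallest deg-1 vertex = 7, p_6 = 9. Add edge {7,9}. Now deg[7]=0, deg[9]=1.
Step 7: smallest deg-1 vertex = 8, p_7 = 6. Add edge {6,8}. Now deg[8]=0, deg[6]=1.
Step 8: smallest deg-1 vertex = 6, p_8 = 10. Add edge {6,10}. Now deg[6]=0, deg[10]=1.
Final: two remaining deg-1 vertices are 9, 10. Add edge {9,10}.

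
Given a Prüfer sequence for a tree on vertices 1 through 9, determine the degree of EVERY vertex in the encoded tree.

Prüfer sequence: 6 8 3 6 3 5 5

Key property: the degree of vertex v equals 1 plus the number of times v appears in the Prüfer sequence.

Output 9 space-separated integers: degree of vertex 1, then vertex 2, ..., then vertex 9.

p_1 = 6: count[6] becomes 1
p_2 = 8: count[8] becomes 1
p_3 = 3: count[3] becomes 1
p_4 = 6: count[6] becomes 2
p_5 = 3: count[3] becomes 2
p_6 = 5: count[5] becomes 1
p_7 = 5: count[5] becomes 2
Degrees (1 + count): deg[1]=1+0=1, deg[2]=1+0=1, deg[3]=1+2=3, deg[4]=1+0=1, deg[5]=1+2=3, deg[6]=1+2=3, deg[7]=1+0=1, deg[8]=1+1=2, deg[9]=1+0=1

Answer: 1 1 3 1 3 3 1 2 1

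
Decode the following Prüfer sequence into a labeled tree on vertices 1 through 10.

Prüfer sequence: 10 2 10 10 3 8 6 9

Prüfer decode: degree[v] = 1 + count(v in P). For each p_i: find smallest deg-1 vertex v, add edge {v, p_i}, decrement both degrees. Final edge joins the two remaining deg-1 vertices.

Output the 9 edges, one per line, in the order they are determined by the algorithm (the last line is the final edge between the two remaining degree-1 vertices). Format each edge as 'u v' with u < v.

Initial degrees: {1:1, 2:2, 3:2, 4:1, 5:1, 6:2, 7:1, 8:2, 9:2, 10:4}
Step 1: smallest deg-1 vertex = 1, p_1 = 10. Add edge {1,10}. Now deg[1]=0, deg[10]=3.
Step 2: smallest deg-1 vertex = 4, p_2 = 2. Add edge {2,4}. Now deg[4]=0, deg[2]=1.
Step 3: smallest deg-1 vertex = 2, p_3 = 10. Add edge {2,10}. Now deg[2]=0, deg[10]=2.
Step 4: smallest deg-1 vertex = 5, p_4 = 10. Add edge {5,10}. Now deg[5]=0, deg[10]=1.
Step 5: smallest deg-1 vertex = 7, p_5 = 3. Add edge {3,7}. Now deg[7]=0, deg[3]=1.
Step 6: smallest deg-1 vertex = 3, p_6 = 8. Add edge {3,8}. Now deg[3]=0, deg[8]=1.
Step 7: smallest deg-1 vertex = 8, p_7 = 6. Add edge {6,8}. Now deg[8]=0, deg[6]=1.
Step 8: smallest deg-1 vertex = 6, p_8 = 9. Add edge {6,9}. Now deg[6]=0, deg[9]=1.
Final: two remaining deg-1 vertices are 9, 10. Add edge {9,10}.

Answer: 1 10
2 4
2 10
5 10
3 7
3 8
6 8
6 9
9 10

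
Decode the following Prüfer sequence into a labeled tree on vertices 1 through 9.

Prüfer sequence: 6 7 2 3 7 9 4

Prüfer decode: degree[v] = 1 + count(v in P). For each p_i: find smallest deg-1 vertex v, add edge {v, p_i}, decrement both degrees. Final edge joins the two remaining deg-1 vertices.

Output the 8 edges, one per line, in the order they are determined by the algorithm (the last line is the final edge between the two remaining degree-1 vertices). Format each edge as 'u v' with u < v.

Initial degrees: {1:1, 2:2, 3:2, 4:2, 5:1, 6:2, 7:3, 8:1, 9:2}
Step 1: smallest deg-1 vertex = 1, p_1 = 6. Add edge {1,6}. Now deg[1]=0, deg[6]=1.
Step 2: smallest deg-1 vertex = 5, p_2 = 7. Add edge {5,7}. Now deg[5]=0, deg[7]=2.
Step 3: smallest deg-1 vertex = 6, p_3 = 2. Add edge {2,6}. Now deg[6]=0, deg[2]=1.
Step 4: smallest deg-1 vertex = 2, p_4 = 3. Add edge {2,3}. Now deg[2]=0, deg[3]=1.
Step 5: smallest deg-1 vertex = 3, p_5 = 7. Add edge {3,7}. Now deg[3]=0, deg[7]=1.
Step 6: smallest deg-1 vertex = 7, p_6 = 9. Add edge {7,9}. Now deg[7]=0, deg[9]=1.
Step 7: smallest deg-1 vertex = 8, p_7 = 4. Add edge {4,8}. Now deg[8]=0, deg[4]=1.
Final: two remaining deg-1 vertices are 4, 9. Add edge {4,9}.

Answer: 1 6
5 7
2 6
2 3
3 7
7 9
4 8
4 9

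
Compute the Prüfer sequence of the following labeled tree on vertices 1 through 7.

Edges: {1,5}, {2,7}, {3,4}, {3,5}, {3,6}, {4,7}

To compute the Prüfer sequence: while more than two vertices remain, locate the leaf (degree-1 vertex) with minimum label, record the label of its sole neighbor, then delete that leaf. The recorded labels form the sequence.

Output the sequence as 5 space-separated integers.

Answer: 5 7 3 3 4

Derivation:
Step 1: leaves = {1,2,6}. Remove smallest leaf 1, emit neighbor 5.
Step 2: leaves = {2,5,6}. Remove smallest leaf 2, emit neighbor 7.
Step 3: leaves = {5,6,7}. Remove smallest leaf 5, emit neighbor 3.
Step 4: leaves = {6,7}. Remove smallest leaf 6, emit neighbor 3.
Step 5: leaves = {3,7}. Remove smallest leaf 3, emit neighbor 4.
Done: 2 vertices remain (4, 7). Sequence = [5 7 3 3 4]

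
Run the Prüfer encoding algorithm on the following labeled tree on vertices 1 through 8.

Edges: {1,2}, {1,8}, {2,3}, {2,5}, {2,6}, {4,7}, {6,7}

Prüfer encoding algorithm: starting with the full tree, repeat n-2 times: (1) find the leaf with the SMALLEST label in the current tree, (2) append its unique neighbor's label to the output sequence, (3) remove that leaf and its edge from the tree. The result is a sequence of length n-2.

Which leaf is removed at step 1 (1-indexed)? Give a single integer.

Step 1: current leaves = {3,4,5,8}. Remove leaf 3 (neighbor: 2).

Answer: 3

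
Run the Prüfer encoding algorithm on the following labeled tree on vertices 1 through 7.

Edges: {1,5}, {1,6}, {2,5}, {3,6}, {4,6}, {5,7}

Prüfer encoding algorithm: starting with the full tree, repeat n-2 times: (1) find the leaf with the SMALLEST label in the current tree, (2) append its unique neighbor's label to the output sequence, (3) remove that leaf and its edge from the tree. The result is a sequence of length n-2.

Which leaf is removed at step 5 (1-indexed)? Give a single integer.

Answer: 1

Derivation:
Step 1: current leaves = {2,3,4,7}. Remove leaf 2 (neighbor: 5).
Step 2: current leaves = {3,4,7}. Remove leaf 3 (neighbor: 6).
Step 3: current leaves = {4,7}. Remove leaf 4 (neighbor: 6).
Step 4: current leaves = {6,7}. Remove leaf 6 (neighbor: 1).
Step 5: current leaves = {1,7}. Remove leaf 1 (neighbor: 5).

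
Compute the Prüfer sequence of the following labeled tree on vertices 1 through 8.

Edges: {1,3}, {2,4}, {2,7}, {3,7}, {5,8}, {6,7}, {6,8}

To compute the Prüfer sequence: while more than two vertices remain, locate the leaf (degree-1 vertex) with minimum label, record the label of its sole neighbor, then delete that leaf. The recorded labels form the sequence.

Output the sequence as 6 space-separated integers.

Answer: 3 7 2 7 8 6

Derivation:
Step 1: leaves = {1,4,5}. Remove smallest leaf 1, emit neighbor 3.
Step 2: leaves = {3,4,5}. Remove smallest leaf 3, emit neighbor 7.
Step 3: leaves = {4,5}. Remove smallest leaf 4, emit neighbor 2.
Step 4: leaves = {2,5}. Remove smallest leaf 2, emit neighbor 7.
Step 5: leaves = {5,7}. Remove smallest leaf 5, emit neighbor 8.
Step 6: leaves = {7,8}. Remove smallest leaf 7, emit neighbor 6.
Done: 2 vertices remain (6, 8). Sequence = [3 7 2 7 8 6]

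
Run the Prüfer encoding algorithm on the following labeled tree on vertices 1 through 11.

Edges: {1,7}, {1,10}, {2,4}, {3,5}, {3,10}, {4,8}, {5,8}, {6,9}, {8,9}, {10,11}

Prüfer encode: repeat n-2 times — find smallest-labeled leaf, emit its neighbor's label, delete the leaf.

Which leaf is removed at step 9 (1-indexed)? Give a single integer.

Answer: 3

Derivation:
Step 1: current leaves = {2,6,7,11}. Remove leaf 2 (neighbor: 4).
Step 2: current leaves = {4,6,7,11}. Remove leaf 4 (neighbor: 8).
Step 3: current leaves = {6,7,11}. Remove leaf 6 (neighbor: 9).
Step 4: current leaves = {7,9,11}. Remove leaf 7 (neighbor: 1).
Step 5: current leaves = {1,9,11}. Remove leaf 1 (neighbor: 10).
Step 6: current leaves = {9,11}. Remove leaf 9 (neighbor: 8).
Step 7: current leaves = {8,11}. Remove leaf 8 (neighbor: 5).
Step 8: current leaves = {5,11}. Remove leaf 5 (neighbor: 3).
Step 9: current leaves = {3,11}. Remove leaf 3 (neighbor: 10).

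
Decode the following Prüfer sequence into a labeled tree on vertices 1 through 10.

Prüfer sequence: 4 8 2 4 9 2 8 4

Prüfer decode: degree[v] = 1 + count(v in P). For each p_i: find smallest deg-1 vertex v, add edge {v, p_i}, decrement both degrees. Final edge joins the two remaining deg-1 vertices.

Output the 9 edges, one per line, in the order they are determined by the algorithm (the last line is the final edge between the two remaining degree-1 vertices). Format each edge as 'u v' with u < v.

Answer: 1 4
3 8
2 5
4 6
7 9
2 9
2 8
4 8
4 10

Derivation:
Initial degrees: {1:1, 2:3, 3:1, 4:4, 5:1, 6:1, 7:1, 8:3, 9:2, 10:1}
Step 1: smallest deg-1 vertex = 1, p_1 = 4. Add edge {1,4}. Now deg[1]=0, deg[4]=3.
Step 2: smallest deg-1 vertex = 3, p_2 = 8. Add edge {3,8}. Now deg[3]=0, deg[8]=2.
Step 3: smallest deg-1 vertex = 5, p_3 = 2. Add edge {2,5}. Now deg[5]=0, deg[2]=2.
Step 4: smallest deg-1 vertex = 6, p_4 = 4. Add edge {4,6}. Now deg[6]=0, deg[4]=2.
Step 5: smallest deg-1 vertex = 7, p_5 = 9. Add edge {7,9}. Now deg[7]=0, deg[9]=1.
Step 6: smallest deg-1 vertex = 9, p_6 = 2. Add edge {2,9}. Now deg[9]=0, deg[2]=1.
Step 7: smallest deg-1 vertex = 2, p_7 = 8. Add edge {2,8}. Now deg[2]=0, deg[8]=1.
Step 8: smallest deg-1 vertex = 8, p_8 = 4. Add edge {4,8}. Now deg[8]=0, deg[4]=1.
Final: two remaining deg-1 vertices are 4, 10. Add edge {4,10}.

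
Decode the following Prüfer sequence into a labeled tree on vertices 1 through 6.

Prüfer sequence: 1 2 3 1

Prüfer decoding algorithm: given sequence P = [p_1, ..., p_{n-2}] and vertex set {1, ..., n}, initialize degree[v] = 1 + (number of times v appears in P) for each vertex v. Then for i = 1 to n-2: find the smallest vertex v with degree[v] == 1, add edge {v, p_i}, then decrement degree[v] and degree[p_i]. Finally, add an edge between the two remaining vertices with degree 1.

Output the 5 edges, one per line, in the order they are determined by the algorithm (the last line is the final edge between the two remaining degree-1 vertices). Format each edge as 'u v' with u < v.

Answer: 1 4
2 5
2 3
1 3
1 6

Derivation:
Initial degrees: {1:3, 2:2, 3:2, 4:1, 5:1, 6:1}
Step 1: smallest deg-1 vertex = 4, p_1 = 1. Add edge {1,4}. Now deg[4]=0, deg[1]=2.
Step 2: smallest deg-1 vertex = 5, p_2 = 2. Add edge {2,5}. Now deg[5]=0, deg[2]=1.
Step 3: smallest deg-1 vertex = 2, p_3 = 3. Add edge {2,3}. Now deg[2]=0, deg[3]=1.
Step 4: smallest deg-1 vertex = 3, p_4 = 1. Add edge {1,3}. Now deg[3]=0, deg[1]=1.
Final: two remaining deg-1 vertices are 1, 6. Add edge {1,6}.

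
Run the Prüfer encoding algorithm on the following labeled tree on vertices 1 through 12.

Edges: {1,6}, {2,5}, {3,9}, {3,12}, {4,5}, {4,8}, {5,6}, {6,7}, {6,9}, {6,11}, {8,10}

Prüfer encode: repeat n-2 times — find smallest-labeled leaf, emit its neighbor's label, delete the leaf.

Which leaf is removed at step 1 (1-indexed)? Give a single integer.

Answer: 1

Derivation:
Step 1: current leaves = {1,2,7,10,11,12}. Remove leaf 1 (neighbor: 6).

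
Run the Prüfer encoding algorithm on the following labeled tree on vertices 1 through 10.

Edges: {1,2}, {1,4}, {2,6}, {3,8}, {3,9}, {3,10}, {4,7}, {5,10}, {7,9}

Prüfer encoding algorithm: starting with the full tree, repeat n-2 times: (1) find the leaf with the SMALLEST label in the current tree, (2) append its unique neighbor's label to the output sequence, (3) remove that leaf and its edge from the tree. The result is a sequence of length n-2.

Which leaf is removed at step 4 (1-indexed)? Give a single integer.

Step 1: current leaves = {5,6,8}. Remove leaf 5 (neighbor: 10).
Step 2: current leaves = {6,8,10}. Remove leaf 6 (neighbor: 2).
Step 3: current leaves = {2,8,10}. Remove leaf 2 (neighbor: 1).
Step 4: current leaves = {1,8,10}. Remove leaf 1 (neighbor: 4).

Answer: 1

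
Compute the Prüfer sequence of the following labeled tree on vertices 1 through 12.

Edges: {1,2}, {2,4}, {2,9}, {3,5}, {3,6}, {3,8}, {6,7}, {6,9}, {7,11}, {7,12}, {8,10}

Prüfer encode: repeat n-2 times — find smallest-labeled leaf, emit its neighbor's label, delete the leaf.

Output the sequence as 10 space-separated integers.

Answer: 2 2 9 3 6 8 3 6 7 7

Derivation:
Step 1: leaves = {1,4,5,10,11,12}. Remove smallest leaf 1, emit neighbor 2.
Step 2: leaves = {4,5,10,11,12}. Remove smallest leaf 4, emit neighbor 2.
Step 3: leaves = {2,5,10,11,12}. Remove smallest leaf 2, emit neighbor 9.
Step 4: leaves = {5,9,10,11,12}. Remove smallest leaf 5, emit neighbor 3.
Step 5: leaves = {9,10,11,12}. Remove smallest leaf 9, emit neighbor 6.
Step 6: leaves = {10,11,12}. Remove smallest leaf 10, emit neighbor 8.
Step 7: leaves = {8,11,12}. Remove smallest leaf 8, emit neighbor 3.
Step 8: leaves = {3,11,12}. Remove smallest leaf 3, emit neighbor 6.
Step 9: leaves = {6,11,12}. Remove smallest leaf 6, emit neighbor 7.
Step 10: leaves = {11,12}. Remove smallest leaf 11, emit neighbor 7.
Done: 2 vertices remain (7, 12). Sequence = [2 2 9 3 6 8 3 6 7 7]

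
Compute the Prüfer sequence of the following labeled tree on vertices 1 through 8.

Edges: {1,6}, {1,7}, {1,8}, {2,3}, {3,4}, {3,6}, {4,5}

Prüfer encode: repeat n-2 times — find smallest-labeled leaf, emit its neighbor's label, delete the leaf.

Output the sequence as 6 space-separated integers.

Answer: 3 4 3 6 1 1

Derivation:
Step 1: leaves = {2,5,7,8}. Remove smallest leaf 2, emit neighbor 3.
Step 2: leaves = {5,7,8}. Remove smallest leaf 5, emit neighbor 4.
Step 3: leaves = {4,7,8}. Remove smallest leaf 4, emit neighbor 3.
Step 4: leaves = {3,7,8}. Remove smallest leaf 3, emit neighbor 6.
Step 5: leaves = {6,7,8}. Remove smallest leaf 6, emit neighbor 1.
Step 6: leaves = {7,8}. Remove smallest leaf 7, emit neighbor 1.
Done: 2 vertices remain (1, 8). Sequence = [3 4 3 6 1 1]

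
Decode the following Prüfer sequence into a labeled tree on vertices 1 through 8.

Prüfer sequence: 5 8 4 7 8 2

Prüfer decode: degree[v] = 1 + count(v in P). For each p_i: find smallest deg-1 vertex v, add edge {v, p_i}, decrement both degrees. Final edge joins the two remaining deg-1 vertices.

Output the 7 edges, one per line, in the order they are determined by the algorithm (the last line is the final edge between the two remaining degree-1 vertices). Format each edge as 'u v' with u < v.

Answer: 1 5
3 8
4 5
4 7
6 8
2 7
2 8

Derivation:
Initial degrees: {1:1, 2:2, 3:1, 4:2, 5:2, 6:1, 7:2, 8:3}
Step 1: smallest deg-1 vertex = 1, p_1 = 5. Add edge {1,5}. Now deg[1]=0, deg[5]=1.
Step 2: smallest deg-1 vertex = 3, p_2 = 8. Add edge {3,8}. Now deg[3]=0, deg[8]=2.
Step 3: smallest deg-1 vertex = 5, p_3 = 4. Add edge {4,5}. Now deg[5]=0, deg[4]=1.
Step 4: smallest deg-1 vertex = 4, p_4 = 7. Add edge {4,7}. Now deg[4]=0, deg[7]=1.
Step 5: smallest deg-1 vertex = 6, p_5 = 8. Add edge {6,8}. Now deg[6]=0, deg[8]=1.
Step 6: smallest deg-1 vertex = 7, p_6 = 2. Add edge {2,7}. Now deg[7]=0, deg[2]=1.
Final: two remaining deg-1 vertices are 2, 8. Add edge {2,8}.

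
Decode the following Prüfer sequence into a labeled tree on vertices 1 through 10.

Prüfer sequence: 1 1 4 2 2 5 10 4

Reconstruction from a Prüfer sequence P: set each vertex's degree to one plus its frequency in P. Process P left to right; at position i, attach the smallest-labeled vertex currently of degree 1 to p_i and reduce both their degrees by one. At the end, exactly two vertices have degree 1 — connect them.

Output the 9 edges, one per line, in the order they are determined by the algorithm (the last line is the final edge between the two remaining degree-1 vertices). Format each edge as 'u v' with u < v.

Initial degrees: {1:3, 2:3, 3:1, 4:3, 5:2, 6:1, 7:1, 8:1, 9:1, 10:2}
Step 1: smallest deg-1 vertex = 3, p_1 = 1. Add edge {1,3}. Now deg[3]=0, deg[1]=2.
Step 2: smallest deg-1 vertex = 6, p_2 = 1. Add edge {1,6}. Now deg[6]=0, deg[1]=1.
Step 3: smallest deg-1 vertex = 1, p_3 = 4. Add edge {1,4}. Now deg[1]=0, deg[4]=2.
Step 4: smallest deg-1 vertex = 7, p_4 = 2. Add edge {2,7}. Now deg[7]=0, deg[2]=2.
Step 5: smallest deg-1 vertex = 8, p_5 = 2. Add edge {2,8}. Now deg[8]=0, deg[2]=1.
Step 6: smallest deg-1 vertex = 2, p_6 = 5. Add edge {2,5}. Now deg[2]=0, deg[5]=1.
Step 7: smallest deg-1 vertex = 5, p_7 = 10. Add edge {5,10}. Now deg[5]=0, deg[10]=1.
Step 8: smallest deg-1 vertex = 9, p_8 = 4. Add edge {4,9}. Now deg[9]=0, deg[4]=1.
Final: two remaining deg-1 vertices are 4, 10. Add edge {4,10}.

Answer: 1 3
1 6
1 4
2 7
2 8
2 5
5 10
4 9
4 10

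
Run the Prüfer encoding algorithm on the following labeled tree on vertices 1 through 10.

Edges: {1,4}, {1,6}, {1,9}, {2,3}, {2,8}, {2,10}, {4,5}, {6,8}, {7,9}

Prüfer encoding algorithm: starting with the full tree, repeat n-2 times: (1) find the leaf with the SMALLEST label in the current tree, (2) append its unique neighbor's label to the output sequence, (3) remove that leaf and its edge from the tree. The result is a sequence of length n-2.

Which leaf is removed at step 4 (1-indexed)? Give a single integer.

Step 1: current leaves = {3,5,7,10}. Remove leaf 3 (neighbor: 2).
Step 2: current leaves = {5,7,10}. Remove leaf 5 (neighbor: 4).
Step 3: current leaves = {4,7,10}. Remove leaf 4 (neighbor: 1).
Step 4: current leaves = {7,10}. Remove leaf 7 (neighbor: 9).

Answer: 7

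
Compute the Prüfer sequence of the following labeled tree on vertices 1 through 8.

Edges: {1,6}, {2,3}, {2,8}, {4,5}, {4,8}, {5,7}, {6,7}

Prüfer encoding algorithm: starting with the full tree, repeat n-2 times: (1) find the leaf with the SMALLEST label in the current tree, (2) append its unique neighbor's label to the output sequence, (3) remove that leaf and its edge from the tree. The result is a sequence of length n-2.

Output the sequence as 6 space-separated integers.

Step 1: leaves = {1,3}. Remove smallest leaf 1, emit neighbor 6.
Step 2: leaves = {3,6}. Remove smallest leaf 3, emit neighbor 2.
Step 3: leaves = {2,6}. Remove smallest leaf 2, emit neighbor 8.
Step 4: leaves = {6,8}. Remove smallest leaf 6, emit neighbor 7.
Step 5: leaves = {7,8}. Remove smallest leaf 7, emit neighbor 5.
Step 6: leaves = {5,8}. Remove smallest leaf 5, emit neighbor 4.
Done: 2 vertices remain (4, 8). Sequence = [6 2 8 7 5 4]

Answer: 6 2 8 7 5 4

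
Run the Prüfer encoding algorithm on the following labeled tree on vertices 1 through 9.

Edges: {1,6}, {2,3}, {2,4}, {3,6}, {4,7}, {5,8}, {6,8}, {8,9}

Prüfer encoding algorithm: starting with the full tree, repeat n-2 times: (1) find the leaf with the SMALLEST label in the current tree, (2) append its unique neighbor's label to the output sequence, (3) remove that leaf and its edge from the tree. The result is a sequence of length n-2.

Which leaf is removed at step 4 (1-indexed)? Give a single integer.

Answer: 4

Derivation:
Step 1: current leaves = {1,5,7,9}. Remove leaf 1 (neighbor: 6).
Step 2: current leaves = {5,7,9}. Remove leaf 5 (neighbor: 8).
Step 3: current leaves = {7,9}. Remove leaf 7 (neighbor: 4).
Step 4: current leaves = {4,9}. Remove leaf 4 (neighbor: 2).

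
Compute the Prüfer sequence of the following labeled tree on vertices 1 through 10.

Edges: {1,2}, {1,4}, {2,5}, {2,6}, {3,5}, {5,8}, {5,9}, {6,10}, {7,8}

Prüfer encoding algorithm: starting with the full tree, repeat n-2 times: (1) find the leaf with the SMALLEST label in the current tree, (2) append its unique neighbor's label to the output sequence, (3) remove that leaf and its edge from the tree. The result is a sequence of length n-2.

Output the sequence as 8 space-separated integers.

Answer: 5 1 2 8 5 5 2 6

Derivation:
Step 1: leaves = {3,4,7,9,10}. Remove smallest leaf 3, emit neighbor 5.
Step 2: leaves = {4,7,9,10}. Remove smallest leaf 4, emit neighbor 1.
Step 3: leaves = {1,7,9,10}. Remove smallest leaf 1, emit neighbor 2.
Step 4: leaves = {7,9,10}. Remove smallest leaf 7, emit neighbor 8.
Step 5: leaves = {8,9,10}. Remove smallest leaf 8, emit neighbor 5.
Step 6: leaves = {9,10}. Remove smallest leaf 9, emit neighbor 5.
Step 7: leaves = {5,10}. Remove smallest leaf 5, emit neighbor 2.
Step 8: leaves = {2,10}. Remove smallest leaf 2, emit neighbor 6.
Done: 2 vertices remain (6, 10). Sequence = [5 1 2 8 5 5 2 6]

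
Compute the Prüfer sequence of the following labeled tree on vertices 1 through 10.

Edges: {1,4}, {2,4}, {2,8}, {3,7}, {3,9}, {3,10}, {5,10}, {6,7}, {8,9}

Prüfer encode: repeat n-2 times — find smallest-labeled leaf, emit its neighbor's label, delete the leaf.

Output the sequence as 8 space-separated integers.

Answer: 4 2 8 10 7 3 9 3

Derivation:
Step 1: leaves = {1,5,6}. Remove smallest leaf 1, emit neighbor 4.
Step 2: leaves = {4,5,6}. Remove smallest leaf 4, emit neighbor 2.
Step 3: leaves = {2,5,6}. Remove smallest leaf 2, emit neighbor 8.
Step 4: leaves = {5,6,8}. Remove smallest leaf 5, emit neighbor 10.
Step 5: leaves = {6,8,10}. Remove smallest leaf 6, emit neighbor 7.
Step 6: leaves = {7,8,10}. Remove smallest leaf 7, emit neighbor 3.
Step 7: leaves = {8,10}. Remove smallest leaf 8, emit neighbor 9.
Step 8: leaves = {9,10}. Remove smallest leaf 9, emit neighbor 3.
Done: 2 vertices remain (3, 10). Sequence = [4 2 8 10 7 3 9 3]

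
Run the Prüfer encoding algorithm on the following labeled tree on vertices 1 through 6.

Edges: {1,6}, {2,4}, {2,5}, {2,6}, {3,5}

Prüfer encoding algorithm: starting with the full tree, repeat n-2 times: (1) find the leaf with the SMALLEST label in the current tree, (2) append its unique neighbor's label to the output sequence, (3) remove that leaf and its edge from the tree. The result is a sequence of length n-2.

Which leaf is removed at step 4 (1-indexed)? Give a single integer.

Step 1: current leaves = {1,3,4}. Remove leaf 1 (neighbor: 6).
Step 2: current leaves = {3,4,6}. Remove leaf 3 (neighbor: 5).
Step 3: current leaves = {4,5,6}. Remove leaf 4 (neighbor: 2).
Step 4: current leaves = {5,6}. Remove leaf 5 (neighbor: 2).

Answer: 5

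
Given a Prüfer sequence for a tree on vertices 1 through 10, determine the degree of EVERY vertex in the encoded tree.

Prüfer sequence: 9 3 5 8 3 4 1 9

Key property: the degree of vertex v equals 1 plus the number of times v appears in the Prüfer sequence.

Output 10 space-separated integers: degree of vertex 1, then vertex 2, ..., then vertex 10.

p_1 = 9: count[9] becomes 1
p_2 = 3: count[3] becomes 1
p_3 = 5: count[5] becomes 1
p_4 = 8: count[8] becomes 1
p_5 = 3: count[3] becomes 2
p_6 = 4: count[4] becomes 1
p_7 = 1: count[1] becomes 1
p_8 = 9: count[9] becomes 2
Degrees (1 + count): deg[1]=1+1=2, deg[2]=1+0=1, deg[3]=1+2=3, deg[4]=1+1=2, deg[5]=1+1=2, deg[6]=1+0=1, deg[7]=1+0=1, deg[8]=1+1=2, deg[9]=1+2=3, deg[10]=1+0=1

Answer: 2 1 3 2 2 1 1 2 3 1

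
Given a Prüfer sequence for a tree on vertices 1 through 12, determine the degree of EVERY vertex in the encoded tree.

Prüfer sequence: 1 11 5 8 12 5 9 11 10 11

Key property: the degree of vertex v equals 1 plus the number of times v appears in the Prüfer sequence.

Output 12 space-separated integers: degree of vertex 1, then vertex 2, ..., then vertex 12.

p_1 = 1: count[1] becomes 1
p_2 = 11: count[11] becomes 1
p_3 = 5: count[5] becomes 1
p_4 = 8: count[8] becomes 1
p_5 = 12: count[12] becomes 1
p_6 = 5: count[5] becomes 2
p_7 = 9: count[9] becomes 1
p_8 = 11: count[11] becomes 2
p_9 = 10: count[10] becomes 1
p_10 = 11: count[11] becomes 3
Degrees (1 + count): deg[1]=1+1=2, deg[2]=1+0=1, deg[3]=1+0=1, deg[4]=1+0=1, deg[5]=1+2=3, deg[6]=1+0=1, deg[7]=1+0=1, deg[8]=1+1=2, deg[9]=1+1=2, deg[10]=1+1=2, deg[11]=1+3=4, deg[12]=1+1=2

Answer: 2 1 1 1 3 1 1 2 2 2 4 2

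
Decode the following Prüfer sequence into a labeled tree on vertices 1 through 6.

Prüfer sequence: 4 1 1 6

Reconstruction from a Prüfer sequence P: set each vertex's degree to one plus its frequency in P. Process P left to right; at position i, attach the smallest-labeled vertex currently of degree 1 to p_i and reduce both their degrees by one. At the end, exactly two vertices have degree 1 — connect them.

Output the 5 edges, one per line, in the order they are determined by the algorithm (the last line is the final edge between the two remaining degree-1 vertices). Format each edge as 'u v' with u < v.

Answer: 2 4
1 3
1 4
1 6
5 6

Derivation:
Initial degrees: {1:3, 2:1, 3:1, 4:2, 5:1, 6:2}
Step 1: smallest deg-1 vertex = 2, p_1 = 4. Add edge {2,4}. Now deg[2]=0, deg[4]=1.
Step 2: smallest deg-1 vertex = 3, p_2 = 1. Add edge {1,3}. Now deg[3]=0, deg[1]=2.
Step 3: smallest deg-1 vertex = 4, p_3 = 1. Add edge {1,4}. Now deg[4]=0, deg[1]=1.
Step 4: smallest deg-1 vertex = 1, p_4 = 6. Add edge {1,6}. Now deg[1]=0, deg[6]=1.
Final: two remaining deg-1 vertices are 5, 6. Add edge {5,6}.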